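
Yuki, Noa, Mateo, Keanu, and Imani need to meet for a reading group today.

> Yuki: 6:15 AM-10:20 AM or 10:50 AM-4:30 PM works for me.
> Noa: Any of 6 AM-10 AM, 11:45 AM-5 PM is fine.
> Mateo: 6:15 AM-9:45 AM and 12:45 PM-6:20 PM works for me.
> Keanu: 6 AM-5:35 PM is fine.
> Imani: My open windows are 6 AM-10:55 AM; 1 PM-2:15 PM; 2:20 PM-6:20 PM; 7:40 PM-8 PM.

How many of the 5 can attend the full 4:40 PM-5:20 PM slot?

Mateo, Keanu, and Imani can make the full 16:40-17:20 slot — that's 3.

3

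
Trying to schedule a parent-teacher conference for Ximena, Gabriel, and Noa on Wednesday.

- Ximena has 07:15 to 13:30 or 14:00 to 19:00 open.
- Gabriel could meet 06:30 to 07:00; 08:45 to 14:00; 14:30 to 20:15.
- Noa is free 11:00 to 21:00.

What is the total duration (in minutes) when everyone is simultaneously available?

420

Ximena ∩ Gabriel: 08:45-13:30, 14:30-19:00.
Ximena ∩ Gabriel ∩ Noa: 11:00-13:30, 14:30-19:00.
Those are the intersection windows.
Summing the common windows: 150 + 270 = 420 minutes.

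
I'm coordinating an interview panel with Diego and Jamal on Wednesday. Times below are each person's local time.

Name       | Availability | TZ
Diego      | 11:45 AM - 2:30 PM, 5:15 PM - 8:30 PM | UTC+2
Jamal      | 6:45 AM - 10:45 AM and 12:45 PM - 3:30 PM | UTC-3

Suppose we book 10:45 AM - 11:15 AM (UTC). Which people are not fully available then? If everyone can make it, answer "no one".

Diego in UTC: 09:45-12:30, 15:15-18:30 (subtract 2h to convert from UTC+2).
Jamal in UTC: 09:45-13:45, 15:45-18:30 (add 3h to convert from UTC-3).
Diego: free for 10:45-11:15. Jamal: free for 10:45-11:15.

no one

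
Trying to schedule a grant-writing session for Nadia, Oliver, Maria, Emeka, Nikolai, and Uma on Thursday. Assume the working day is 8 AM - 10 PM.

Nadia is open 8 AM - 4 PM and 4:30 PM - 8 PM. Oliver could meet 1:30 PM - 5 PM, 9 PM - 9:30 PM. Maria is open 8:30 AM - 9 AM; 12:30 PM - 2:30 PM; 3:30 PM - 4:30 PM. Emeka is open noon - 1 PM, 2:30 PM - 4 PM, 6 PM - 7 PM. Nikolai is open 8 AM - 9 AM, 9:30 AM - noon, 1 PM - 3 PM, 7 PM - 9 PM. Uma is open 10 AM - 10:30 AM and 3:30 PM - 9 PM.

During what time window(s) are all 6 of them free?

Nadia ∩ Oliver: 13:30-16:00, 16:30-17:00.
Nadia ∩ Oliver ∩ Maria: 13:30-14:30, 15:30-16:00.
Nadia ∩ Oliver ∩ Maria ∩ Emeka: 15:30-16:00.
Nadia ∩ Oliver ∩ Maria ∩ Emeka ∩ Nikolai: ∅.
Nadia ∩ Oliver ∩ Maria ∩ Emeka ∩ Nikolai ∩ Uma: ∅.
There is no time when everyone is free.

none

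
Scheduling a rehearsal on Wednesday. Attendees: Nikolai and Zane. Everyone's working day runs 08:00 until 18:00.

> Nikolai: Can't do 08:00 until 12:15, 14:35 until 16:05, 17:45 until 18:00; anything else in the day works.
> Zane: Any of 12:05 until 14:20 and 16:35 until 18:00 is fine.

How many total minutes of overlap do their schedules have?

Nikolai free: 12:15-14:35, 16:05-17:45 (invert busy blocks within the working day).
Zane free: 12:05-14:20, 16:35-18:00.
Nikolai ∩ Zane: 12:15-14:20, 16:35-17:45.
Summing the common windows: 125 + 70 = 195 minutes.

195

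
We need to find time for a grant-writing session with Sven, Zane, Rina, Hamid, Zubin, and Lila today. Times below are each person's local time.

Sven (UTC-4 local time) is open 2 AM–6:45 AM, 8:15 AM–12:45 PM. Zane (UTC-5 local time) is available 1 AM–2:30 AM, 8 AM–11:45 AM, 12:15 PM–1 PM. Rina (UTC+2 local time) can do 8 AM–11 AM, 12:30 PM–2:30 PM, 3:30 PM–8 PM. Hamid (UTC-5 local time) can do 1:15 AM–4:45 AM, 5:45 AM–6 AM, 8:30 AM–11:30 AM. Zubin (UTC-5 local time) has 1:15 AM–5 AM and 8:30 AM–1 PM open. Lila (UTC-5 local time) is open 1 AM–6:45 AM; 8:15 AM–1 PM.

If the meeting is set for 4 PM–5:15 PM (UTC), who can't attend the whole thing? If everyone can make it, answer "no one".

Hamid, Sven, Zane

Sven in UTC: 06:00-10:45, 12:15-16:45 (add 4h to convert from UTC-4).
Zane in UTC: 06:00-07:30, 13:00-16:45, 17:15-18:00 (add 5h to convert from UTC-5).
Rina in UTC: 06:00-09:00, 10:30-12:30, 13:30-18:00 (subtract 2h to convert from UTC+2).
Hamid in UTC: 06:15-09:45, 10:45-11:00, 13:30-16:30 (add 5h to convert from UTC-5).
Zubin in UTC: 06:15-10:00, 13:30-18:00 (add 5h to convert from UTC-5).
Lila in UTC: 06:00-11:45, 13:15-18:00 (add 5h to convert from UTC-5).
Sven: not fully free for 16:00-17:15. Zane: not fully free for 16:00-17:15. Rina: free for 16:00-17:15. Hamid: not fully free for 16:00-17:15. Zubin: free for 16:00-17:15. Lila: free for 16:00-17:15.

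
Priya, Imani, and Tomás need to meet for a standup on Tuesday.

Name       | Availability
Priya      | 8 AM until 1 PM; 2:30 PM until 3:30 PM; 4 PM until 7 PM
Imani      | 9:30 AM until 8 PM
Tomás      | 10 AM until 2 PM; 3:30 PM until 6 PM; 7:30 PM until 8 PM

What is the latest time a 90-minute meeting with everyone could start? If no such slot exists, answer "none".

16:30

Priya ∩ Imani: 09:30-13:00, 14:30-15:30, 16:00-19:00.
Priya ∩ Imani ∩ Tomás: 10:00-13:00, 16:00-18:00.
Those are the intersection windows.
The last common window of at least 90 minutes is 16:00-18:00; a 90-minute meeting can start as late as 16:30 and still end by 18:00.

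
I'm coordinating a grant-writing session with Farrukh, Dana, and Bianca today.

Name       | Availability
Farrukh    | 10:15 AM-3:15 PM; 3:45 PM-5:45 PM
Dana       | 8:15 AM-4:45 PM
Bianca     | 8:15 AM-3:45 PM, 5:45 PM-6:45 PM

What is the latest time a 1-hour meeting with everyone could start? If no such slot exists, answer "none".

14:15

Farrukh ∩ Dana: 10:15-15:15, 15:45-16:45.
Farrukh ∩ Dana ∩ Bianca: 10:15-15:15.
So the common availability across everyone is 10:15-15:15.
The last common window of at least 60 minutes is 10:15-15:15; a 60-minute meeting can start as late as 14:15 and still end by 15:15.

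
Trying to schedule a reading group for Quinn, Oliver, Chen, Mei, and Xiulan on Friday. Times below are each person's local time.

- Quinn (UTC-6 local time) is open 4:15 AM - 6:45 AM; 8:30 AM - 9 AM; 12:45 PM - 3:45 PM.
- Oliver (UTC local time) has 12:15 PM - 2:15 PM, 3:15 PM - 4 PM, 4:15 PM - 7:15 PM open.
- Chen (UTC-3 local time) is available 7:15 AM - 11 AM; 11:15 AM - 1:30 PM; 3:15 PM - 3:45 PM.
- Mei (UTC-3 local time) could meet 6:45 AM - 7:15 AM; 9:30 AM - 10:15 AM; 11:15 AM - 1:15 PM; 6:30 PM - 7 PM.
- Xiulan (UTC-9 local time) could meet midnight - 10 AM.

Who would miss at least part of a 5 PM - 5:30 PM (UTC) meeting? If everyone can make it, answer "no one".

Quinn in UTC: 10:15-12:45, 14:30-15:00, 18:45-21:45 (add 6h to convert from UTC-6).
Oliver in UTC: 12:15-14:15, 15:15-16:00, 16:15-19:15.
Chen in UTC: 10:15-14:00, 14:15-16:30, 18:15-18:45 (add 3h to convert from UTC-3).
Mei in UTC: 09:45-10:15, 12:30-13:15, 14:15-16:15, 21:30-22:00 (add 3h to convert from UTC-3).
Xiulan in UTC: 09:00-19:00 (add 9h to convert from UTC-9).
Quinn: not fully free for 17:00-17:30. Oliver: free for 17:00-17:30. Chen: not fully free for 17:00-17:30. Mei: not fully free for 17:00-17:30. Xiulan: free for 17:00-17:30.

Chen, Mei, Quinn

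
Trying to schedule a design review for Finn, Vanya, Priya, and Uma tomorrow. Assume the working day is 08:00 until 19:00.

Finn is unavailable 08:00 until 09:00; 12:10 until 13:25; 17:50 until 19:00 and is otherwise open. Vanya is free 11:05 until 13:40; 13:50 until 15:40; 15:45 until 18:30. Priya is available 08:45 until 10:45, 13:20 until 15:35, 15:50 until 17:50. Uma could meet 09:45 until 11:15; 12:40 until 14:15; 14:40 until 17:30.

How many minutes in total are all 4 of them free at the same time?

Finn free: 09:00-12:10, 13:25-17:50 (invert busy blocks within the working day).
Vanya free: 11:05-13:40, 13:50-15:40, 15:45-18:30.
Priya free: 08:45-10:45, 13:20-15:35, 15:50-17:50.
Uma free: 09:45-11:15, 12:40-14:15, 14:40-17:30.
Finn ∩ Vanya: 11:05-12:10, 13:25-13:40, 13:50-15:40, 15:45-17:50.
Finn ∩ Vanya ∩ Priya: 13:25-13:40, 13:50-15:35, 15:50-17:50.
Finn ∩ Vanya ∩ Priya ∩ Uma: 13:25-13:40, 13:50-14:15, 14:40-15:35, 15:50-17:30.
So the common availability across everyone is 13:25-13:40, 13:50-14:15, 14:40-15:35, 15:50-17:30.
Summing the common windows: 15 + 25 + 55 + 100 = 195 minutes.

195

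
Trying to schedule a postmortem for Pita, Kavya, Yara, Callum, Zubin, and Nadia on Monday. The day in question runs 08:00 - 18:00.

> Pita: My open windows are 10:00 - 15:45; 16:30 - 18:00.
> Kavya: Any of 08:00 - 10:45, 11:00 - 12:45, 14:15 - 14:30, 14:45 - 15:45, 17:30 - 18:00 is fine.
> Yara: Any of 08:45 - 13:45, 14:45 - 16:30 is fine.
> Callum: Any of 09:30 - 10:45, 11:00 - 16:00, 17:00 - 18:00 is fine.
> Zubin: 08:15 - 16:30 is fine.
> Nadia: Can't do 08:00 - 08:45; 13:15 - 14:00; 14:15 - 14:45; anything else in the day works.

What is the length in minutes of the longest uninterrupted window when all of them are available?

Pita free: 10:00-15:45, 16:30-18:00.
Kavya free: 08:00-10:45, 11:00-12:45, 14:15-14:30, 14:45-15:45, 17:30-18:00.
Yara free: 08:45-13:45, 14:45-16:30.
Callum free: 09:30-10:45, 11:00-16:00, 17:00-18:00.
Zubin free: 08:15-16:30.
Nadia free: 08:45-13:15, 14:00-14:15, 14:45-18:00 (invert busy blocks within the working day).
Pita ∩ Kavya: 10:00-10:45, 11:00-12:45, 14:15-14:30, 14:45-15:45, 17:30-18:00.
Pita ∩ Kavya ∩ Yara: 10:00-10:45, 11:00-12:45, 14:45-15:45.
Pita ∩ Kavya ∩ Yara ∩ Callum: 10:00-10:45, 11:00-12:45, 14:45-15:45.
Pita ∩ Kavya ∩ Yara ∩ Callum ∩ Zubin: 10:00-10:45, 11:00-12:45, 14:45-15:45.
Pita ∩ Kavya ∩ Yara ∩ Callum ∩ Zubin ∩ Nadia: 10:00-10:45, 11:00-12:45, 14:45-15:45.
The longest is 11:00-12:45 at 105 minutes.

105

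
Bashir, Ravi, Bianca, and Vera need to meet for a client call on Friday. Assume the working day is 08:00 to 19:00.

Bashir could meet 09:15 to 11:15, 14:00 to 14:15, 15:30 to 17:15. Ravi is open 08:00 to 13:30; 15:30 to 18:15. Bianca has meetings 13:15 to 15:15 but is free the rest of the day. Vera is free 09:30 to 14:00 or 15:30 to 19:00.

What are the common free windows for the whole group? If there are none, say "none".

09:30-11:15, 15:30-17:15

Bashir free: 09:15-11:15, 14:00-14:15, 15:30-17:15.
Ravi free: 08:00-13:30, 15:30-18:15.
Bianca free: 08:00-13:15, 15:15-19:00 (invert busy blocks within the working day).
Vera free: 09:30-14:00, 15:30-19:00.
Bashir ∩ Ravi: 09:15-11:15, 15:30-17:15.
Bashir ∩ Ravi ∩ Bianca: 09:15-11:15, 15:30-17:15.
Bashir ∩ Ravi ∩ Bianca ∩ Vera: 09:30-11:15, 15:30-17:15.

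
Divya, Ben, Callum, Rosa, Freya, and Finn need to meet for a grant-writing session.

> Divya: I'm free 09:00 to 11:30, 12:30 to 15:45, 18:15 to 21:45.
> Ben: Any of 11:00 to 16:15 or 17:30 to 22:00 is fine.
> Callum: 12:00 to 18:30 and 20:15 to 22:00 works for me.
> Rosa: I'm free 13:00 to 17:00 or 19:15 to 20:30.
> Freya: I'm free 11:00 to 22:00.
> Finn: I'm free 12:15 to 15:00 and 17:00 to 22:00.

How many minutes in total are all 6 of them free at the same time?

135

Divya ∩ Ben: 11:00-11:30, 12:30-15:45, 18:15-21:45.
Divya ∩ Ben ∩ Callum: 12:30-15:45, 18:15-18:30, 20:15-21:45.
Divya ∩ Ben ∩ Callum ∩ Rosa: 13:00-15:45, 20:15-20:30.
Divya ∩ Ben ∩ Callum ∩ Rosa ∩ Freya: 13:00-15:45, 20:15-20:30.
Divya ∩ Ben ∩ Callum ∩ Rosa ∩ Freya ∩ Finn: 13:00-15:00, 20:15-20:30.
Summing the common windows: 120 + 15 = 135 minutes.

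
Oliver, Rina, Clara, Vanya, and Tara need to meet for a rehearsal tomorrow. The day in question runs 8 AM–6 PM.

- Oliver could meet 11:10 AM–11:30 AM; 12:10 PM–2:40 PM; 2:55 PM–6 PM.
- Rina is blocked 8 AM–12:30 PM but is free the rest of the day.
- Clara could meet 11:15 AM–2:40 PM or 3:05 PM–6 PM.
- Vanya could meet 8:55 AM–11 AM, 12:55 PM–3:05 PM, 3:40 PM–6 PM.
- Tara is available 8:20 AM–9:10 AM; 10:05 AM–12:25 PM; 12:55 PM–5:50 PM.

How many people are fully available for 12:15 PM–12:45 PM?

2

Oliver free: 11:10-11:30, 12:10-14:40, 14:55-18:00.
Rina free: 12:30-18:00 (invert busy blocks within the working day).
Clara free: 11:15-14:40, 15:05-18:00.
Vanya free: 08:55-11:00, 12:55-15:05, 15:40-18:00.
Tara free: 08:20-09:10, 10:05-12:25, 12:55-17:50.
Oliver and Clara can make the full 12:15-12:45 slot — that's 2.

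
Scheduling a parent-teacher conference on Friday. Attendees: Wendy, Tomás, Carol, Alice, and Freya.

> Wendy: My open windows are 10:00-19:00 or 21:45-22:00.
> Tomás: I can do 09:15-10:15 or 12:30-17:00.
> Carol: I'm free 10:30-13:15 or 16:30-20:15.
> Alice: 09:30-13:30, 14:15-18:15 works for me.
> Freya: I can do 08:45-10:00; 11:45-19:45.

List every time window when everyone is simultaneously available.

12:30-13:15, 16:30-17:00

Wendy ∩ Tomás: 10:00-10:15, 12:30-17:00.
Wendy ∩ Tomás ∩ Carol: 12:30-13:15, 16:30-17:00.
Wendy ∩ Tomás ∩ Carol ∩ Alice: 12:30-13:15, 16:30-17:00.
Wendy ∩ Tomás ∩ Carol ∩ Alice ∩ Freya: 12:30-13:15, 16:30-17:00.
So the common availability across everyone is 12:30-13:15, 16:30-17:00.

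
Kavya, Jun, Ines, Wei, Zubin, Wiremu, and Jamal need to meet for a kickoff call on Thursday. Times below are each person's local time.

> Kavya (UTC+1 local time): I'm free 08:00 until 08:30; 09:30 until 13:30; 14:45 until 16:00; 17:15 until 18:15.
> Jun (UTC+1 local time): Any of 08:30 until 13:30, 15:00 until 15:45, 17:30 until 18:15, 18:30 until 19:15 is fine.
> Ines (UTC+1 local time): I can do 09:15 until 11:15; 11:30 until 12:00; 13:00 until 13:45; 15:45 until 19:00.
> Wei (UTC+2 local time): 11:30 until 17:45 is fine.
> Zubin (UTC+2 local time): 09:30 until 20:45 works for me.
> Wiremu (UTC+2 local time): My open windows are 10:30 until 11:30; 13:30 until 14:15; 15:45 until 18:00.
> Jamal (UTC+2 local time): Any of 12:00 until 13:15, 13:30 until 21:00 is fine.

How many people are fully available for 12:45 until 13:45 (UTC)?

Kavya in UTC: 07:00-07:30, 08:30-12:30, 13:45-15:00, 16:15-17:15 (subtract 1h to convert from UTC+1).
Jun in UTC: 07:30-12:30, 14:00-14:45, 16:30-17:15, 17:30-18:15 (subtract 1h to convert from UTC+1).
Ines in UTC: 08:15-10:15, 10:30-11:00, 12:00-12:45, 14:45-18:00 (subtract 1h to convert from UTC+1).
Wei in UTC: 09:30-15:45 (subtract 2h to convert from UTC+2).
Zubin in UTC: 07:30-18:45 (subtract 2h to convert from UTC+2).
Wiremu in UTC: 08:30-09:30, 11:30-12:15, 13:45-16:00 (subtract 2h to convert from UTC+2).
Jamal in UTC: 10:00-11:15, 11:30-19:00 (subtract 2h to convert from UTC+2).
Wei, Zubin, and Jamal can make the full 12:45-13:45 slot — that's 3.

3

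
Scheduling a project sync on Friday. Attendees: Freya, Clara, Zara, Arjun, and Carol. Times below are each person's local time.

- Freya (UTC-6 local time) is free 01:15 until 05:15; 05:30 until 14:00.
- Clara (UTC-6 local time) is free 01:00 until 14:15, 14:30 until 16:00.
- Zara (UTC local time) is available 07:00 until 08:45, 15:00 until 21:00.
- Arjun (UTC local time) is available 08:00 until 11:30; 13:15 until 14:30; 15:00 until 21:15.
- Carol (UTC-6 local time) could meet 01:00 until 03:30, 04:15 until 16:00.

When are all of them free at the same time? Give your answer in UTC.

Freya in UTC: 07:15-11:15, 11:30-20:00 (add 6h to convert from UTC-6).
Clara in UTC: 07:00-20:15, 20:30-22:00 (add 6h to convert from UTC-6).
Zara in UTC: 07:00-08:45, 15:00-21:00.
Arjun in UTC: 08:00-11:30, 13:15-14:30, 15:00-21:15.
Carol in UTC: 07:00-09:30, 10:15-22:00 (add 6h to convert from UTC-6).
Freya ∩ Clara: 07:15-11:15, 11:30-20:00.
Freya ∩ Clara ∩ Zara: 07:15-08:45, 15:00-20:00.
Freya ∩ Clara ∩ Zara ∩ Arjun: 08:00-08:45, 15:00-20:00.
Freya ∩ Clara ∩ Zara ∩ Arjun ∩ Carol: 08:00-08:45, 15:00-20:00.
So the common availability across everyone is 08:00-08:45, 15:00-20:00.

08:00-08:45, 15:00-20:00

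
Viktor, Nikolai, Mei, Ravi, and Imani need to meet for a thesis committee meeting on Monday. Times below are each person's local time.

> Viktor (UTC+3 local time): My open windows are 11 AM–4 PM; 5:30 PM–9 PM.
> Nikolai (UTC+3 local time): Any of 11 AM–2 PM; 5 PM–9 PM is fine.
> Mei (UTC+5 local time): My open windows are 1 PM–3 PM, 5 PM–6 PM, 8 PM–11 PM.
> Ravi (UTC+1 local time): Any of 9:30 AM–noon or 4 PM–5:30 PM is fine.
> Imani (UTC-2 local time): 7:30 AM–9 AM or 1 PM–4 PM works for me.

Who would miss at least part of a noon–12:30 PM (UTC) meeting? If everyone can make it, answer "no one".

Imani, Nikolai, Ravi

Viktor in UTC: 08:00-13:00, 14:30-18:00 (subtract 3h to convert from UTC+3).
Nikolai in UTC: 08:00-11:00, 14:00-18:00 (subtract 3h to convert from UTC+3).
Mei in UTC: 08:00-10:00, 12:00-13:00, 15:00-18:00 (subtract 5h to convert from UTC+5).
Ravi in UTC: 08:30-11:00, 15:00-16:30 (subtract 1h to convert from UTC+1).
Imani in UTC: 09:30-11:00, 15:00-18:00 (add 2h to convert from UTC-2).
Viktor: free for 12:00-12:30. Nikolai: not fully free for 12:00-12:30. Mei: free for 12:00-12:30. Ravi: not fully free for 12:00-12:30. Imani: not fully free for 12:00-12:30.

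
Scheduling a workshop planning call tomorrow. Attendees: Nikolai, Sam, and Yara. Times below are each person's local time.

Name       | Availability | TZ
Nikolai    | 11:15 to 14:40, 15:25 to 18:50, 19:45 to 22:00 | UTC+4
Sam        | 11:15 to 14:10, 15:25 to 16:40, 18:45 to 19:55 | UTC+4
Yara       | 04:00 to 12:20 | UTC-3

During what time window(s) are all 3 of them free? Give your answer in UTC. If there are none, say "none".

07:15-10:10, 11:25-12:40, 14:45-14:50

Nikolai in UTC: 07:15-10:40, 11:25-14:50, 15:45-18:00 (subtract 4h to convert from UTC+4).
Sam in UTC: 07:15-10:10, 11:25-12:40, 14:45-15:55 (subtract 4h to convert from UTC+4).
Yara in UTC: 07:00-15:20 (add 3h to convert from UTC-3).
Nikolai ∩ Sam: 07:15-10:10, 11:25-12:40, 14:45-14:50, 15:45-15:55.
Nikolai ∩ Sam ∩ Yara: 07:15-10:10, 11:25-12:40, 14:45-14:50.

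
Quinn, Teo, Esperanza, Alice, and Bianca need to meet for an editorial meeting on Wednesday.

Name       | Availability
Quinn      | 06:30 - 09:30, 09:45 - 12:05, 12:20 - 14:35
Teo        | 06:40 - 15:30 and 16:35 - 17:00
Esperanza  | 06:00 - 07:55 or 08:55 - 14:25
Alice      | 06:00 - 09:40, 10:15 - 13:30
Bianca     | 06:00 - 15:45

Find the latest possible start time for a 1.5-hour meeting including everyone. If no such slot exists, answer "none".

Quinn ∩ Teo: 06:40-09:30, 09:45-12:05, 12:20-14:35.
Quinn ∩ Teo ∩ Esperanza: 06:40-07:55, 08:55-09:30, 09:45-12:05, 12:20-14:25.
Quinn ∩ Teo ∩ Esperanza ∩ Alice: 06:40-07:55, 08:55-09:30, 10:15-12:05, 12:20-13:30.
Quinn ∩ Teo ∩ Esperanza ∩ Alice ∩ Bianca: 06:40-07:55, 08:55-09:30, 10:15-12:05, 12:20-13:30.
The last common window of at least 90 minutes is 10:15-12:05; a 90-minute meeting can start as late as 10:35 and still end by 12:05.

10:35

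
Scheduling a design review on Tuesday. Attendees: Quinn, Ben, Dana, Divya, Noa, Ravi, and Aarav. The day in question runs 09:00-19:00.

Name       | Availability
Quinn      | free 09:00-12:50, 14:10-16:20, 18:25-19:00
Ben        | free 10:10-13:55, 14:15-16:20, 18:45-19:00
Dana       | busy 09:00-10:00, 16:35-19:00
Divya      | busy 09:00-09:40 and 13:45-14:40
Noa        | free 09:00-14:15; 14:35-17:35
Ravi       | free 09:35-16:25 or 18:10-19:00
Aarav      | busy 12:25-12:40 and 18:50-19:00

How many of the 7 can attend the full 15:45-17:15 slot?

Quinn free: 09:00-12:50, 14:10-16:20, 18:25-19:00.
Ben free: 10:10-13:55, 14:15-16:20, 18:45-19:00.
Dana free: 10:00-16:35 (invert busy blocks within the working day).
Divya free: 09:40-13:45, 14:40-19:00 (invert busy blocks within the working day).
Noa free: 09:00-14:15, 14:35-17:35.
Ravi free: 09:35-16:25, 18:10-19:00.
Aarav free: 09:00-12:25, 12:40-18:50 (invert busy blocks within the working day).
Divya, Noa, and Aarav can make the full 15:45-17:15 slot — that's 3.

3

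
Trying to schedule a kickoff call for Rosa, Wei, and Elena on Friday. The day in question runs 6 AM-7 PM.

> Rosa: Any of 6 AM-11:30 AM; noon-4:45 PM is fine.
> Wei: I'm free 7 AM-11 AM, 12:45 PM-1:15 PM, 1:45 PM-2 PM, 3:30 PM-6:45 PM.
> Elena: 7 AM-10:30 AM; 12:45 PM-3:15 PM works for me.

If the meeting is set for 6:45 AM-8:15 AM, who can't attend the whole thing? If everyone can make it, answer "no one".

Elena, Wei

Rosa: free for 06:45-08:15. Wei: not fully free for 06:45-08:15. Elena: not fully free for 06:45-08:15.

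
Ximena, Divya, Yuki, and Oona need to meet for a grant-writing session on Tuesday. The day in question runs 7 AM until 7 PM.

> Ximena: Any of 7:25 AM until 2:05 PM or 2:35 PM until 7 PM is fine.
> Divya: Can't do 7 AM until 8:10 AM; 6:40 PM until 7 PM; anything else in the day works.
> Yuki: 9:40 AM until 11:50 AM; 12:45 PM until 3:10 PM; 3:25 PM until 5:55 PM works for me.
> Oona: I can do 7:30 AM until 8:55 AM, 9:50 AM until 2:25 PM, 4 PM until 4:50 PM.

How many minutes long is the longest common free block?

Ximena free: 07:25-14:05, 14:35-19:00.
Divya free: 08:10-18:40 (invert busy blocks within the working day).
Yuki free: 09:40-11:50, 12:45-15:10, 15:25-17:55.
Oona free: 07:30-08:55, 09:50-14:25, 16:00-16:50.
Ximena ∩ Divya: 08:10-14:05, 14:35-18:40.
Ximena ∩ Divya ∩ Yuki: 09:40-11:50, 12:45-14:05, 14:35-15:10, 15:25-17:55.
Ximena ∩ Divya ∩ Yuki ∩ Oona: 09:50-11:50, 12:45-14:05, 16:00-16:50.
Those are the intersection windows.
The longest is 09:50-11:50 at 120 minutes.

120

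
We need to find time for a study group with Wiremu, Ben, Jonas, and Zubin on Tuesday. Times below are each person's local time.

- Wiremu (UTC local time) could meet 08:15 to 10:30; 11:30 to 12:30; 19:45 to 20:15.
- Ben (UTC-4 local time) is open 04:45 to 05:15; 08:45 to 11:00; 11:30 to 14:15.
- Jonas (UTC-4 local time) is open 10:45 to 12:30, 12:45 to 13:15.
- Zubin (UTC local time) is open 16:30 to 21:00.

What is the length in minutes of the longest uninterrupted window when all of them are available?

0

Wiremu in UTC: 08:15-10:30, 11:30-12:30, 19:45-20:15.
Ben in UTC: 08:45-09:15, 12:45-15:00, 15:30-18:15 (add 4h to convert from UTC-4).
Jonas in UTC: 14:45-16:30, 16:45-17:15 (add 4h to convert from UTC-4).
Zubin in UTC: 16:30-21:00.
Wiremu ∩ Ben: 08:45-09:15.
Wiremu ∩ Ben ∩ Jonas: ∅.
Wiremu ∩ Ben ∩ Jonas ∩ Zubin: ∅.
There is no time when everyone is free.
No common window exists, so the longest block is 0 minutes.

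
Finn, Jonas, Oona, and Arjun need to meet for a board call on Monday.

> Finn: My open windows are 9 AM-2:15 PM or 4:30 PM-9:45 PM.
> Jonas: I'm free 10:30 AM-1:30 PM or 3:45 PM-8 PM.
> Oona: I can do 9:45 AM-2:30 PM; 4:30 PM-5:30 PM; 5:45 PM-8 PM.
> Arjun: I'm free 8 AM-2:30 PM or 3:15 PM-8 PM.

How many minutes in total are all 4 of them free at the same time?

Finn ∩ Jonas: 10:30-13:30, 16:30-20:00.
Finn ∩ Jonas ∩ Oona: 10:30-13:30, 16:30-17:30, 17:45-20:00.
Finn ∩ Jonas ∩ Oona ∩ Arjun: 10:30-13:30, 16:30-17:30, 17:45-20:00.
Those are the intersection windows.
Summing the common windows: 180 + 60 + 135 = 375 minutes.

375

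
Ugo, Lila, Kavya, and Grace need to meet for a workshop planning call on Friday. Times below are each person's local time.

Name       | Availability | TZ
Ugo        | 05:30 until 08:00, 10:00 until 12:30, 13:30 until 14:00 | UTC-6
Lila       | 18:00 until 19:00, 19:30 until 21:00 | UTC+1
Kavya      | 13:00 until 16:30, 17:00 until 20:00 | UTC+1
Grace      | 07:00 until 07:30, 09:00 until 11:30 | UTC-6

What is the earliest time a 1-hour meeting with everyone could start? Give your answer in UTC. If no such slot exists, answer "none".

Ugo in UTC: 11:30-14:00, 16:00-18:30, 19:30-20:00 (add 6h to convert from UTC-6).
Lila in UTC: 17:00-18:00, 18:30-20:00 (subtract 1h to convert from UTC+1).
Kavya in UTC: 12:00-15:30, 16:00-19:00 (subtract 1h to convert from UTC+1).
Grace in UTC: 13:00-13:30, 15:00-17:30 (add 6h to convert from UTC-6).
Ugo ∩ Lila: 17:00-18:00, 19:30-20:00.
Ugo ∩ Lila ∩ Kavya: 17:00-18:00.
Ugo ∩ Lila ∩ Kavya ∩ Grace: 17:00-17:30.
Those are the intersection windows.
No common window is at least 60 minutes long.

none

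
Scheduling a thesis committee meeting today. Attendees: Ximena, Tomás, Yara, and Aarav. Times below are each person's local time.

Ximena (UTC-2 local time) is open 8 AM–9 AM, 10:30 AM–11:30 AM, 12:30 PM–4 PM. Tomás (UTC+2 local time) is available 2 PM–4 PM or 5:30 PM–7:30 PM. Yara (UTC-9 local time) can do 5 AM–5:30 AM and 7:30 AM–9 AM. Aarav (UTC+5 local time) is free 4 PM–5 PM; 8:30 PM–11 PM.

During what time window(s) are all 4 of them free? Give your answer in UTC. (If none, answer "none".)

16:30-17:30

Ximena in UTC: 10:00-11:00, 12:30-13:30, 14:30-18:00 (add 2h to convert from UTC-2).
Tomás in UTC: 12:00-14:00, 15:30-17:30 (subtract 2h to convert from UTC+2).
Yara in UTC: 14:00-14:30, 16:30-18:00 (add 9h to convert from UTC-9).
Aarav in UTC: 11:00-12:00, 15:30-18:00 (subtract 5h to convert from UTC+5).
Ximena ∩ Tomás: 12:30-13:30, 15:30-17:30.
Ximena ∩ Tomás ∩ Yara: 16:30-17:30.
Ximena ∩ Tomás ∩ Yara ∩ Aarav: 16:30-17:30.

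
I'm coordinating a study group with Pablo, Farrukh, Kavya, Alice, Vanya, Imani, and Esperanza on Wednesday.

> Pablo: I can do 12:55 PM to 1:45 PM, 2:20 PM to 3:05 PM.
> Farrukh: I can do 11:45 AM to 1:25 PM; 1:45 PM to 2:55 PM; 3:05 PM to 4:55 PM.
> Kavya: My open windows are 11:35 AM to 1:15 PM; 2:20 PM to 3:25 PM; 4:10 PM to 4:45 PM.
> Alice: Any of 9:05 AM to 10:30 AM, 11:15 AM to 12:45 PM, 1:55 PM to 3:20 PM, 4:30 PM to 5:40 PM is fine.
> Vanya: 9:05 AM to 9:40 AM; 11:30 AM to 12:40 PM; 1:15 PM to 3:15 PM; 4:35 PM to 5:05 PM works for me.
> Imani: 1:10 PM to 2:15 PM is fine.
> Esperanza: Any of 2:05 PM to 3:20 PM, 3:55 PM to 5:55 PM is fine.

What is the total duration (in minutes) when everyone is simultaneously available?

Pablo ∩ Farrukh: 12:55-13:25, 14:20-14:55.
Pablo ∩ Farrukh ∩ Kavya: 12:55-13:15, 14:20-14:55.
Pablo ∩ Farrukh ∩ Kavya ∩ Alice: 14:20-14:55.
Pablo ∩ Farrukh ∩ Kavya ∩ Alice ∩ Vanya: 14:20-14:55.
Pablo ∩ Farrukh ∩ Kavya ∩ Alice ∩ Vanya ∩ Imani: ∅.
Pablo ∩ Farrukh ∩ Kavya ∩ Alice ∩ Vanya ∩ Imani ∩ Esperanza: ∅.
There is no time when everyone is free.
There is no common window, so the total is 0 minutes.

0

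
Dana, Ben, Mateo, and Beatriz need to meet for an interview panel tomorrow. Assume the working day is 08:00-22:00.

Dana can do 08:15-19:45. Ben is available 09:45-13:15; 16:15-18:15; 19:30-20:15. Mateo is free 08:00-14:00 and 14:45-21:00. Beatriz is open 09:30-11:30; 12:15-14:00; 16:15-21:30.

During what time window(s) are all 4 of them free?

Dana ∩ Ben: 09:45-13:15, 16:15-18:15, 19:30-19:45.
Dana ∩ Ben ∩ Mateo: 09:45-13:15, 16:15-18:15, 19:30-19:45.
Dana ∩ Ben ∩ Mateo ∩ Beatriz: 09:45-11:30, 12:15-13:15, 16:15-18:15, 19:30-19:45.
Those are the intersection windows.

09:45-11:30, 12:15-13:15, 16:15-18:15, 19:30-19:45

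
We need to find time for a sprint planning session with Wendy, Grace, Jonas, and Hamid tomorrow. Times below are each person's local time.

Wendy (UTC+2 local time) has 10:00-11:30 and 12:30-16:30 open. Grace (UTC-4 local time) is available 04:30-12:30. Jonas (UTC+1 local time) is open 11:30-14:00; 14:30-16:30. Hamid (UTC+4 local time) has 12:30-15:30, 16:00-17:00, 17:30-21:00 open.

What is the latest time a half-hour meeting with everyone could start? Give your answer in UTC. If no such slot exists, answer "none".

Wendy in UTC: 08:00-09:30, 10:30-14:30 (subtract 2h to convert from UTC+2).
Grace in UTC: 08:30-16:30 (add 4h to convert from UTC-4).
Jonas in UTC: 10:30-13:00, 13:30-15:30 (subtract 1h to convert from UTC+1).
Hamid in UTC: 08:30-11:30, 12:00-13:00, 13:30-17:00 (subtract 4h to convert from UTC+4).
Wendy ∩ Grace: 08:30-09:30, 10:30-14:30.
Wendy ∩ Grace ∩ Jonas: 10:30-13:00, 13:30-14:30.
Wendy ∩ Grace ∩ Jonas ∩ Hamid: 10:30-11:30, 12:00-13:00, 13:30-14:30.
The last common window of at least 30 minutes is 13:30-14:30; a 30-minute meeting can start as late as 14:00 and still end by 14:30.

14:00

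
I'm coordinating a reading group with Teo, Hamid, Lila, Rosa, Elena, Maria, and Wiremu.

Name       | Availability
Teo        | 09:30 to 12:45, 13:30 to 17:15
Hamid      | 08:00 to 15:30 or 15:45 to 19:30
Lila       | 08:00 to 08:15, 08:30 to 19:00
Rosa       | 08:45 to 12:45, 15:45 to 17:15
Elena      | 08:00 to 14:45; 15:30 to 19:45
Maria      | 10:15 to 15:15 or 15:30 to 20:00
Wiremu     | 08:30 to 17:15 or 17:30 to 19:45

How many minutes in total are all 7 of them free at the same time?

240

Teo ∩ Hamid: 09:30-12:45, 13:30-15:30, 15:45-17:15.
Teo ∩ Hamid ∩ Lila: 09:30-12:45, 13:30-15:30, 15:45-17:15.
Teo ∩ Hamid ∩ Lila ∩ Rosa: 09:30-12:45, 15:45-17:15.
Teo ∩ Hamid ∩ Lila ∩ Rosa ∩ Elena: 09:30-12:45, 15:45-17:15.
Teo ∩ Hamid ∩ Lila ∩ Rosa ∩ Elena ∩ Maria: 10:15-12:45, 15:45-17:15.
Teo ∩ Hamid ∩ Lila ∩ Rosa ∩ Elena ∩ Maria ∩ Wiremu: 10:15-12:45, 15:45-17:15.
Summing the common windows: 150 + 90 = 240 minutes.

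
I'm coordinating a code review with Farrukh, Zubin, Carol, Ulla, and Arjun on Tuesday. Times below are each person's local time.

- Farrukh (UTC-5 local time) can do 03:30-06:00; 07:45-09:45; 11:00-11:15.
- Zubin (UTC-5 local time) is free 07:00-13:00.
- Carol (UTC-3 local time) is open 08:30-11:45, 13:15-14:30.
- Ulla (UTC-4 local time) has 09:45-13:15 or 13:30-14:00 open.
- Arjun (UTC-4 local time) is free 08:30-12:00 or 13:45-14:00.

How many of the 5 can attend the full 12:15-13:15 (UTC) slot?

2

Farrukh in UTC: 08:30-11:00, 12:45-14:45, 16:00-16:15 (add 5h to convert from UTC-5).
Zubin in UTC: 12:00-18:00 (add 5h to convert from UTC-5).
Carol in UTC: 11:30-14:45, 16:15-17:30 (add 3h to convert from UTC-3).
Ulla in UTC: 13:45-17:15, 17:30-18:00 (add 4h to convert from UTC-4).
Arjun in UTC: 12:30-16:00, 17:45-18:00 (add 4h to convert from UTC-4).
Zubin and Carol can make the full 12:15-13:15 slot — that's 2.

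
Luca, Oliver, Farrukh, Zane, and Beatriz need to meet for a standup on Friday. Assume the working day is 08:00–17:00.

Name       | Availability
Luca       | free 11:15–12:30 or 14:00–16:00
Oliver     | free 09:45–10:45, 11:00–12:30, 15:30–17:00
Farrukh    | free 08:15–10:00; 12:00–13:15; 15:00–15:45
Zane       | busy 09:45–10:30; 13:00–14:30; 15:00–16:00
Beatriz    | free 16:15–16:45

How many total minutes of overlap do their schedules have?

Luca free: 11:15-12:30, 14:00-16:00.
Oliver free: 09:45-10:45, 11:00-12:30, 15:30-17:00.
Farrukh free: 08:15-10:00, 12:00-13:15, 15:00-15:45.
Zane free: 08:00-09:45, 10:30-13:00, 14:30-15:00, 16:00-17:00 (invert busy blocks within the working day).
Beatriz free: 16:15-16:45.
Luca ∩ Oliver: 11:15-12:30, 15:30-16:00.
Luca ∩ Oliver ∩ Farrukh: 12:00-12:30, 15:30-15:45.
Luca ∩ Oliver ∩ Farrukh ∩ Zane: 12:00-12:30.
Luca ∩ Oliver ∩ Farrukh ∩ Zane ∩ Beatriz: ∅.
There is no time when everyone is free.
There is no common window, so the total is 0 minutes.

0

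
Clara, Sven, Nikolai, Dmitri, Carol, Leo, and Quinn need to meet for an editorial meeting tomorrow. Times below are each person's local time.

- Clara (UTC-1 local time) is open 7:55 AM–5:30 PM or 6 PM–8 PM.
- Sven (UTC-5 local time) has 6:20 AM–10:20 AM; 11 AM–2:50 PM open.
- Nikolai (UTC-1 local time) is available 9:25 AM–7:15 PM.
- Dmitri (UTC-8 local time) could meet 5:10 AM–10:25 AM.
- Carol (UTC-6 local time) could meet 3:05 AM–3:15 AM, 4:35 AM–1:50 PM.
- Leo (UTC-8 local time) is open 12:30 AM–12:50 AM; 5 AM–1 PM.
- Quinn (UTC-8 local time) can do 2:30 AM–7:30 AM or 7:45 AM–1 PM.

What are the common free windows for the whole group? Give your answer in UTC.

Clara in UTC: 08:55-18:30, 19:00-21:00 (add 1h to convert from UTC-1).
Sven in UTC: 11:20-15:20, 16:00-19:50 (add 5h to convert from UTC-5).
Nikolai in UTC: 10:25-20:15 (add 1h to convert from UTC-1).
Dmitri in UTC: 13:10-18:25 (add 8h to convert from UTC-8).
Carol in UTC: 09:05-09:15, 10:35-19:50 (add 6h to convert from UTC-6).
Leo in UTC: 08:30-08:50, 13:00-21:00 (add 8h to convert from UTC-8).
Quinn in UTC: 10:30-15:30, 15:45-21:00 (add 8h to convert from UTC-8).
Clara ∩ Sven: 11:20-15:20, 16:00-18:30, 19:00-19:50.
Clara ∩ Sven ∩ Nikolai: 11:20-15:20, 16:00-18:30, 19:00-19:50.
Clara ∩ Sven ∩ Nikolai ∩ Dmitri: 13:10-15:20, 16:00-18:25.
Clara ∩ Sven ∩ Nikolai ∩ Dmitri ∩ Carol: 13:10-15:20, 16:00-18:25.
Clara ∩ Sven ∩ Nikolai ∩ Dmitri ∩ Carol ∩ Leo: 13:10-15:20, 16:00-18:25.
Clara ∩ Sven ∩ Nikolai ∩ Dmitri ∩ Carol ∩ Leo ∩ Quinn: 13:10-15:20, 16:00-18:25.
Those are the intersection windows.

13:10-15:20, 16:00-18:25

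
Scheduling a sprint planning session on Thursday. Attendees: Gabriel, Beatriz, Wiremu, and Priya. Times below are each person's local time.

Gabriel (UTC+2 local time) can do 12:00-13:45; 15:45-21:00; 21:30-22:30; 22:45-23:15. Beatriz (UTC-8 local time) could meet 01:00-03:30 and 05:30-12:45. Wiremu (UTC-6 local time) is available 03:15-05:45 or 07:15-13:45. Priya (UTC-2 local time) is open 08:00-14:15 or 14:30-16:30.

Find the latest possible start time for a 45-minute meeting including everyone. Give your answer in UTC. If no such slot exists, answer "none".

17:45

Gabriel in UTC: 10:00-11:45, 13:45-19:00, 19:30-20:30, 20:45-21:15 (subtract 2h to convert from UTC+2).
Beatriz in UTC: 09:00-11:30, 13:30-20:45 (add 8h to convert from UTC-8).
Wiremu in UTC: 09:15-11:45, 13:15-19:45 (add 6h to convert from UTC-6).
Priya in UTC: 10:00-16:15, 16:30-18:30 (add 2h to convert from UTC-2).
Gabriel ∩ Beatriz: 10:00-11:30, 13:45-19:00, 19:30-20:30.
Gabriel ∩ Beatriz ∩ Wiremu: 10:00-11:30, 13:45-19:00, 19:30-19:45.
Gabriel ∩ Beatriz ∩ Wiremu ∩ Priya: 10:00-11:30, 13:45-16:15, 16:30-18:30.
Those are the intersection windows.
The last common window of at least 45 minutes is 16:30-18:30; a 45-minute meeting can start as late as 17:45 and still end by 18:30.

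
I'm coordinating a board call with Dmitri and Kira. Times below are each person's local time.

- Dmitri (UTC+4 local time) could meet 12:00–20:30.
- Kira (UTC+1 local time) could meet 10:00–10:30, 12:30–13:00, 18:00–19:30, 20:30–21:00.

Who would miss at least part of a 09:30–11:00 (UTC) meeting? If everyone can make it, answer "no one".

Kira

Dmitri in UTC: 08:00-16:30 (subtract 4h to convert from UTC+4).
Kira in UTC: 09:00-09:30, 11:30-12:00, 17:00-18:30, 19:30-20:00 (subtract 1h to convert from UTC+1).
Dmitri: free for 09:30-11:00. Kira: not fully free for 09:30-11:00.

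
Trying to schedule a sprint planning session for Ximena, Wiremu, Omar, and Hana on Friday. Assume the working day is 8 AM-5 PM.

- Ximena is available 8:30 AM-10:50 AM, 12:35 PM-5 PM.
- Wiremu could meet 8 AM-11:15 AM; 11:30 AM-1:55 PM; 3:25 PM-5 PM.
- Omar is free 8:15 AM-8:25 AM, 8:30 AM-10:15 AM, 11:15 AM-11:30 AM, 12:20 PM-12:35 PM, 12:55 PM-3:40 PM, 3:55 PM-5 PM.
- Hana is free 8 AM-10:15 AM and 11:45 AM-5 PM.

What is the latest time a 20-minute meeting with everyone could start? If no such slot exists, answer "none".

Ximena ∩ Wiremu: 08:30-10:50, 12:35-13:55, 15:25-17:00.
Ximena ∩ Wiremu ∩ Omar: 08:30-10:15, 12:55-13:55, 15:25-15:40, 15:55-17:00.
Ximena ∩ Wiremu ∩ Omar ∩ Hana: 08:30-10:15, 12:55-13:55, 15:25-15:40, 15:55-17:00.
The last common window of at least 20 minutes is 15:55-17:00; a 20-minute meeting can start as late as 16:40 and still end by 17:00.

16:40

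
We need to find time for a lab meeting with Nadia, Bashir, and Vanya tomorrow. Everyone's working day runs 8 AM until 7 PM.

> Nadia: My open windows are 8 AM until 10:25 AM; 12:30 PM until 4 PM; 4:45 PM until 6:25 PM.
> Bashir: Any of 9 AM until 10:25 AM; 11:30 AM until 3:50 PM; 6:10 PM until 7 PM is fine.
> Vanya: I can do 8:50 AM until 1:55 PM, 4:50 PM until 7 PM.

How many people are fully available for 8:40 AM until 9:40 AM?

Nadia can make the full 08:40-09:40 slot — that's 1.

1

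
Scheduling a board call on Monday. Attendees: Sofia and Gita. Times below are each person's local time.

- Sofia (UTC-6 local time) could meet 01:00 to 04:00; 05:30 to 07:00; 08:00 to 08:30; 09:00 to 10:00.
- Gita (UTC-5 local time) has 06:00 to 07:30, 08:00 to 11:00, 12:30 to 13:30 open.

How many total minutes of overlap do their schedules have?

Sofia in UTC: 07:00-10:00, 11:30-13:00, 14:00-14:30, 15:00-16:00 (add 6h to convert from UTC-6).
Gita in UTC: 11:00-12:30, 13:00-16:00, 17:30-18:30 (add 5h to convert from UTC-5).
Sofia ∩ Gita: 11:30-12:30, 14:00-14:30, 15:00-16:00.
Summing the common windows: 60 + 30 + 60 = 150 minutes.

150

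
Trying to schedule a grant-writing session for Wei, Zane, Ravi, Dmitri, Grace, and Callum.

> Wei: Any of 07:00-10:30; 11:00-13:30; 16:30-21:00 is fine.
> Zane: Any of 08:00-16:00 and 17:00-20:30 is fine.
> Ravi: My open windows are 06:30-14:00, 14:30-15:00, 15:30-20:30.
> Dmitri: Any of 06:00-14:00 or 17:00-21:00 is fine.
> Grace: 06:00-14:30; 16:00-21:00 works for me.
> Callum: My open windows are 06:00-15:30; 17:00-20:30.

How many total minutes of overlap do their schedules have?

Wei ∩ Zane: 08:00-10:30, 11:00-13:30, 17:00-20:30.
Wei ∩ Zane ∩ Ravi: 08:00-10:30, 11:00-13:30, 17:00-20:30.
Wei ∩ Zane ∩ Ravi ∩ Dmitri: 08:00-10:30, 11:00-13:30, 17:00-20:30.
Wei ∩ Zane ∩ Ravi ∩ Dmitri ∩ Grace: 08:00-10:30, 11:00-13:30, 17:00-20:30.
Wei ∩ Zane ∩ Ravi ∩ Dmitri ∩ Grace ∩ Callum: 08:00-10:30, 11:00-13:30, 17:00-20:30.
So the common availability across everyone is 08:00-10:30, 11:00-13:30, 17:00-20:30.
Summing the common windows: 150 + 150 + 210 = 510 minutes.

510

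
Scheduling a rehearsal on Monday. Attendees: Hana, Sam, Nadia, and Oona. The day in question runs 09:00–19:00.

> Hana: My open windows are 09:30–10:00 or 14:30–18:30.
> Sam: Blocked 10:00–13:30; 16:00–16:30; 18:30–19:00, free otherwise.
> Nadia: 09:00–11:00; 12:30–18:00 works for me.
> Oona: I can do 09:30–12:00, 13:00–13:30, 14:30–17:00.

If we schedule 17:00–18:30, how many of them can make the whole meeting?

Hana free: 09:30-10:00, 14:30-18:30.
Sam free: 09:00-10:00, 13:30-16:00, 16:30-18:30 (invert busy blocks within the working day).
Nadia free: 09:00-11:00, 12:30-18:00.
Oona free: 09:30-12:00, 13:00-13:30, 14:30-17:00.
Hana and Sam can make the full 17:00-18:30 slot — that's 2.

2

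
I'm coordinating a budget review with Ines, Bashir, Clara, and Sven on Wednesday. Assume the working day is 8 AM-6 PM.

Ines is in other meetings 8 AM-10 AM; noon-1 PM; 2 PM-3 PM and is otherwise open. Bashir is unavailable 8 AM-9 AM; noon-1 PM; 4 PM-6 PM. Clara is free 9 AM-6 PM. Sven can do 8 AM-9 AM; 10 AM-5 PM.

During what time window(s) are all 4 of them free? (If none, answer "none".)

10:00-12:00, 13:00-14:00, 15:00-16:00

Ines free: 10:00-12:00, 13:00-14:00, 15:00-18:00 (invert busy blocks within the working day).
Bashir free: 09:00-12:00, 13:00-16:00 (invert busy blocks within the working day).
Clara free: 09:00-18:00.
Sven free: 08:00-09:00, 10:00-17:00.
Ines ∩ Bashir: 10:00-12:00, 13:00-14:00, 15:00-16:00.
Ines ∩ Bashir ∩ Clara: 10:00-12:00, 13:00-14:00, 15:00-16:00.
Ines ∩ Bashir ∩ Clara ∩ Sven: 10:00-12:00, 13:00-14:00, 15:00-16:00.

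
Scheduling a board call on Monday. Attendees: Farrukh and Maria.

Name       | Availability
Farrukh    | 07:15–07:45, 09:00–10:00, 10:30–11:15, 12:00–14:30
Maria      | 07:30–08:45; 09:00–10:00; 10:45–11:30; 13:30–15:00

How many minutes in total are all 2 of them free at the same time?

165

Farrukh ∩ Maria: 07:30-07:45, 09:00-10:00, 10:45-11:15, 13:30-14:30.
Summing the common windows: 15 + 60 + 30 + 60 = 165 minutes.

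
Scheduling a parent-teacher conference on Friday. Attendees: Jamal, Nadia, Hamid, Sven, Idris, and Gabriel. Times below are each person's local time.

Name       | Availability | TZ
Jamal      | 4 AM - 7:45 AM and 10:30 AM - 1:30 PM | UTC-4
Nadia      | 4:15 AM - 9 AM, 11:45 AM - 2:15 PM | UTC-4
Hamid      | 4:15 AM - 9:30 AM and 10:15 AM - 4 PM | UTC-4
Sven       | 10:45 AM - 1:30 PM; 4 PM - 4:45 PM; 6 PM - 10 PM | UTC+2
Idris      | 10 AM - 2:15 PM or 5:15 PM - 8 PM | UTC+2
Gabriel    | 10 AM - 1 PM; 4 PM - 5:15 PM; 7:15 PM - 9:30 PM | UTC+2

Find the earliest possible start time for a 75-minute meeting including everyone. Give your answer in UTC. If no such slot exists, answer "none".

08:45

Jamal in UTC: 08:00-11:45, 14:30-17:30 (add 4h to convert from UTC-4).
Nadia in UTC: 08:15-13:00, 15:45-18:15 (add 4h to convert from UTC-4).
Hamid in UTC: 08:15-13:30, 14:15-20:00 (add 4h to convert from UTC-4).
Sven in UTC: 08:45-11:30, 14:00-14:45, 16:00-20:00 (subtract 2h to convert from UTC+2).
Idris in UTC: 08:00-12:15, 15:15-18:00 (subtract 2h to convert from UTC+2).
Gabriel in UTC: 08:00-11:00, 14:00-15:15, 17:15-19:30 (subtract 2h to convert from UTC+2).
Jamal ∩ Nadia: 08:15-11:45, 15:45-17:30.
Jamal ∩ Nadia ∩ Hamid: 08:15-11:45, 15:45-17:30.
Jamal ∩ Nadia ∩ Hamid ∩ Sven: 08:45-11:30, 16:00-17:30.
Jamal ∩ Nadia ∩ Hamid ∩ Sven ∩ Idris: 08:45-11:30, 16:00-17:30.
Jamal ∩ Nadia ∩ Hamid ∩ Sven ∩ Idris ∩ Gabriel: 08:45-11:00, 17:15-17:30.
The first common window of at least 75 minutes is 08:45-11:00, so the earliest start is 08:45.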